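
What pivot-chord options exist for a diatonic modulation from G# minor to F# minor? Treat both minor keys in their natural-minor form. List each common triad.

C#m, E

Triads in G# minor (natural minor): G# minor (i), A# diminished (ii°), B major (III), C# minor (iv), D# minor (v), E major (VI), F# major (VII).
Triads in F# minor (natural minor): F# minor (i), G# diminished (ii°), A major (III), B minor (iv), C# minor (v), D major (VI), E major (VII).
Shared triads with their functions: C# minor (iv in G# minor, v in F# minor); E major (VI in G# minor, VII in F# minor).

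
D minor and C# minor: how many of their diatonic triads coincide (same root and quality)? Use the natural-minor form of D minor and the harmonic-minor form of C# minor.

Diatonic triads of D minor (natural minor): Dm (i), Edim (ii°), F (III), Gm (iv), Am (v), Bb (VI), C (VII).
Diatonic triads of C# minor (harmonic minor): C#m (i), D#dim (ii°), Eaug (III+), F#m (iv), G# (V), A (VI), B#dim (vii°).
No triad has the same root and quality in both keys.

0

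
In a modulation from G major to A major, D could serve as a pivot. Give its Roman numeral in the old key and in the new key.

V in G major; IV in A major

The scale of G major is G A B C D E F#; D is degree 5, and the triad built there (D-F#-A) is major, so it is V.
The scale of A major is A B C# D E F# G#; D is degree 4, and the triad built there (D-F#-A) is major, so it is IV.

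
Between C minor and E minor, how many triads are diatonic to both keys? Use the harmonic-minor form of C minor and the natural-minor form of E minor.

Diatonic triads of C minor (harmonic minor): Cm (i), Ddim (ii°), Ebaug (III+), Fm (iv), G (V), Ab (VI), Bdim (vii°).
Diatonic triads of E minor (natural minor): Em (i), F#dim (ii°), G (III), Am (iv), Bm (v), C (VI), D (VII).
Matching root and quality in both lists: G.
That gives 1 common triad.

1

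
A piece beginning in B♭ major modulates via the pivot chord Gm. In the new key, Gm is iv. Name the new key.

The numeral iv denotes a minor triad on scale degree 4. With G on degree 4, the tonic of the new key is D.
Degree 4 carries a minor triad in minor keys, so the destination is D minor.
Check: the diatonic triads of D minor (natural minor) are Dm (i), Edim (ii°), F (III), Gm (iv), Am (v), B♭ (VI), C (VII) — Gm is indeed iv.

D minor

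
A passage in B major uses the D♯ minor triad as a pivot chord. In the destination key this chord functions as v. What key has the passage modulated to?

G♯ minor

The numeral v denotes a minor triad on scale degree 5. With D♯ on degree 5, the tonic of the new key is G♯.
Degree 5 carries a minor triad in natural-minor keys, so the destination is G♯ minor.
Check: the diatonic triads of G♯ minor (natural minor) are G♯m (i), A♯dim (ii°), B (III), C♯m (iv), D♯m (v), E (VI), F♯ (VII) — D♯ minor is indeed v.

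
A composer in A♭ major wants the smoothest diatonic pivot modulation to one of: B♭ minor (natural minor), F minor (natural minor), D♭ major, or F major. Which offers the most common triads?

Triads of A♭ major: A♭ (I), B♭m (ii), Cm (iii), D♭ (IV), E♭ (V), Fm (vi), Gdim (vii°).
B♭ minor (natural minor) shares 4: A♭, B♭m, D♭, Fm.
F minor (natural minor) shares 7: A♭, B♭m, Cm, D♭, E♭, Fm, Gdim.
D♭ major shares 4: A♭, B♭m, D♭, Fm.
F major shares 0: none.
The most common triads (7) are shared with F minor.

F minor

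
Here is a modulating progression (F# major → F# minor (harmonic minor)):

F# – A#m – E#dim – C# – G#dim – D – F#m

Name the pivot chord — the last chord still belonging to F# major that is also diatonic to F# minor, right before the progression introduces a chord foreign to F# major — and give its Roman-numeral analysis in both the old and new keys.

Chords diatonic to F# major: F#, G#m, A#m, B, C#, D#m, E#dim.
Reading the progression, the first chord not in that set is G#dim, so the modulation leaves F# major there.
The chord immediately before G#dim is C#, which is diatonic to both keys: V in F# major and V in F# minor.

C# — V in F# major, V in F# minor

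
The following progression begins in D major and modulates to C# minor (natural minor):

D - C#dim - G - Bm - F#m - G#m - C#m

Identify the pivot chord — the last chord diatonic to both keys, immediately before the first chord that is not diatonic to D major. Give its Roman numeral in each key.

F#m — iii in D major, iv in C# minor

Chords diatonic to D major: D, Em, F#m, G, A, Bm, C#dim.
Reading the progression, the first chord not in that set is G#m, so the modulation leaves D major there.
The chord immediately before G#m is F#m, which is diatonic to both keys: iii in D major and iv in C# minor.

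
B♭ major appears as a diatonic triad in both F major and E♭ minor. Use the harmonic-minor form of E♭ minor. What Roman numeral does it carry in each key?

The scale of F major is F G A B♭ C D E; B♭ is degree 4, and the triad built there (B♭-D-F) is major, so it is IV.
The scale of E♭ minor (harmonic minor) is E♭ F G♭ A♭ B♭ C♭ D; B♭ is degree 5, and the triad built there (B♭-D-F) is major, so it is V.

IV in F major; V in E♭ minor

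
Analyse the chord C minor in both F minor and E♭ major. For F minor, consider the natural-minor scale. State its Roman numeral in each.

The scale of F minor (natural minor) is F G A♭ B♭ C D♭ E♭; C is degree 5, and the triad built there (C-E♭-G) is minor, so it is v.
The scale of E♭ major is E♭ F G A♭ B♭ C D; C is degree 6, and the triad built there (C-E♭-G) is minor, so it is vi.

v in F minor; vi in E♭ major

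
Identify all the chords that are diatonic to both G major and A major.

Bm, D

Triads in G major: G major (I), A minor (ii), B minor (iii), C major (IV), D major (V), E minor (vi), F# diminished (vii°).
Triads in A major: A major (I), B minor (ii), C# minor (iii), D major (IV), E major (V), F# minor (vi), G# diminished (vii°).
Shared triads with their functions: B minor (iii in G major, ii in A major); D major (V in G major, IV in A major).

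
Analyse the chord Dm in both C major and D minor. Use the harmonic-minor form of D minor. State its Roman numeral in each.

ii in C major; i in D minor

The scale of C major is C D E F G A B; D is degree 2, and the triad built there (D-F-A) is minor, so it is ii.
The scale of D minor (harmonic minor) is D E F G A Bb C#; D is degree 1, and the triad built there (D-F-A) is minor, so it is i.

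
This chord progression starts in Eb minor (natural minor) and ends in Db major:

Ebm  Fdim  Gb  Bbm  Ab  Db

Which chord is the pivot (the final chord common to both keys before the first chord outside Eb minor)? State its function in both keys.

Bbm — v in Eb minor, vi in Db major

Chords diatonic to Eb minor: Ebm, Fdim, Gb, Abm, Bbm, Cb, Db.
Reading the progression, the first chord not in that set is Ab, so the modulation leaves Eb minor there.
The chord immediately before Ab is Bbm, which is diatonic to both keys: v in Eb minor and vi in Db major.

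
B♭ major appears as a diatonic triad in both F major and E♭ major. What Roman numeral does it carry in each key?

IV in F major; V in E♭ major

The scale of F major is F G A B♭ C D E; B♭ is degree 4, and the triad built there (B♭-D-F) is major, so it is IV.
The scale of E♭ major is E♭ F G A♭ B♭ C D; B♭ is degree 5, and the triad built there (B♭-D-F) is major, so it is V.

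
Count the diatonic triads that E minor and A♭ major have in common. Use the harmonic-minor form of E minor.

Diatonic triads of E minor (harmonic minor): Em (i), F♯dim (ii°), Gaug (III+), Am (iv), B (V), C (VI), D♯dim (vii°).
Diatonic triads of A♭ major: A♭ (I), B♭m (ii), Cm (iii), D♭ (IV), E♭ (V), Fm (vi), Gdim (vii°).
No triad has the same root and quality in both keys.

0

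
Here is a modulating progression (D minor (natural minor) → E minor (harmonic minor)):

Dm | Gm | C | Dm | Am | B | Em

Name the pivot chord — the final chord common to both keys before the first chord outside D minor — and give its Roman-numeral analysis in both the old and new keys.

Chords diatonic to D minor: Dm, Edim, F, Gm, Am, B♭, C.
Reading the progression, the first chord not in that set is B, so the modulation leaves D minor there.
The chord immediately before B is Am, which is diatonic to both keys: v in D minor and iv in E minor.

Am — v in D minor, iv in E minor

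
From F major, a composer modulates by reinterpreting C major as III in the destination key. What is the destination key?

A minor

The numeral III denotes a major triad on scale degree 3. With C on degree 3, the tonic of the new key is A.
Degree 3 carries a major triad in natural-minor keys, so the destination is A minor.
Check: the diatonic triads of A minor (natural minor) are Am (i), Bdim (ii°), C (III), Dm (iv), Em (v), F (VI), G (VII) — C major is indeed III.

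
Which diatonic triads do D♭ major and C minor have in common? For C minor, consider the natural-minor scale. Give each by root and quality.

Triads in D♭ major: D♭ major (I), E♭ minor (ii), F minor (iii), G♭ major (IV), A♭ major (V), B♭ minor (vi), C diminished (vii°).
Triads in C minor (natural minor): C minor (i), D diminished (ii°), E♭ major (III), F minor (iv), G minor (v), A♭ major (VI), B♭ major (VII).
Shared triads with their functions: F minor (iii in D♭ major, iv in C minor); A♭ major (V in D♭ major, VI in C minor).

Fm, A♭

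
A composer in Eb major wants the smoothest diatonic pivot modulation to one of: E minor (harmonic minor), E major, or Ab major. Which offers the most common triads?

Triads of Eb major: Eb (I), Fm (ii), Gm (iii), Ab (IV), Bb (V), Cm (vi), Ddim (vii°).
E minor (harmonic minor) shares 0: none.
E major shares 0: none.
Ab major shares 4: Eb, Fm, Ab, Cm.
The most common triads (4) are shared with Ab major.

Ab major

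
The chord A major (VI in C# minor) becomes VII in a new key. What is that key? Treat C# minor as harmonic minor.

The numeral VII denotes a major triad on scale degree 7. With A on degree 7, the tonic of the new key is B.
Degree 7 carries a major triad in natural-minor keys, so the destination is B minor.
Check: the diatonic triads of B minor (natural minor) are Bm (i), C#dim (ii°), D (III), Em (iv), F#m (v), G (VI), A (VII) — A major is indeed VII.

B minor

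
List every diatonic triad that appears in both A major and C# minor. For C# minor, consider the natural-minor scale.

Triads in A major: A (I), Bm (ii), C#m (iii), D (IV), E (V), F#m (vi), G#dim (vii°).
Triads in C# minor (natural minor): C#m (i), D#dim (ii°), E (III), F#m (iv), G#m (v), A (VI), B (VII).
Shared triads with their functions: A (I in A major, VI in C# minor); C#m (iii in A major, i in C# minor); E (V in A major, III in C# minor); F#m (vi in A major, iv in C# minor).

A, C#m, E, F#m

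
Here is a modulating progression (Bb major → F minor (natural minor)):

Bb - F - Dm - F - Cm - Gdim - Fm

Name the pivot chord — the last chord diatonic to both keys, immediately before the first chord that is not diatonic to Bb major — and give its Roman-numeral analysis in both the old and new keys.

Cm — ii in Bb major, v in F minor

Chords diatonic to Bb major: Bb, Cm, Dm, Eb, F, Gm, Adim.
Reading the progression, the first chord not in that set is Gdim, so the modulation leaves Bb major there.
The chord immediately before Gdim is Cm, which is diatonic to both keys: ii in Bb major and v in F minor.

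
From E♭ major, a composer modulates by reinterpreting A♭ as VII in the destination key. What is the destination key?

B♭ minor

The numeral VII denotes a major triad on scale degree 7. With A♭ on degree 7, the tonic of the new key is B♭.
Degree 7 carries a major triad in natural-minor keys, so the destination is B♭ minor.
Check: the diatonic triads of B♭ minor (natural minor) are B♭m (i), Cdim (ii°), D♭ (III), E♭m (iv), Fm (v), G♭ (VI), A♭ (VII) — A♭ is indeed VII.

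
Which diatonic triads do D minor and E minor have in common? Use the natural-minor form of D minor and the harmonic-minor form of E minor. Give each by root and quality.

Triads in D minor (natural minor): Dm (i), Edim (ii°), F (III), Gm (iv), Am (v), B♭ (VI), C (VII).
Triads in E minor (harmonic minor): Em (i), F♯dim (ii°), Gaug (III+), Am (iv), B (V), C (VI), D♯dim (vii°).
Shared triads with their functions: Am (v in D minor, iv in E minor); C (VII in D minor, VI in E minor).

Am, C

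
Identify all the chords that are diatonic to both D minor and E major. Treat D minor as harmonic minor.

Triads in D minor (harmonic minor): Dm (i), Edim (ii°), Faug (III+), Gm (iv), A (V), Bb (VI), C#dim (vii°).
Triads in E major: E (I), F#m (ii), G#m (iii), A (IV), B (V), C#m (vi), D#dim (vii°).
Shared triads with their functions: A (V in D minor, IV in E major).

A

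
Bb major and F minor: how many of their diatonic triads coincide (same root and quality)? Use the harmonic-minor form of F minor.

Diatonic triads of Bb major: Bb major (I), C minor (ii), D minor (iii), Eb major (IV), F major (V), G minor (vi), A diminished (vii°).
Diatonic triads of F minor (harmonic minor): F minor (i), G diminished (ii°), Ab augmented (III+), Bb minor (iv), C major (V), Db major (VI), E diminished (vii°).
No triad has the same root and quality in both keys.

0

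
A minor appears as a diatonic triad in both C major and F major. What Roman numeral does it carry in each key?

The scale of C major is C D E F G A B; A is degree 6, and the triad built there (A-C-E) is minor, so it is vi.
The scale of F major is F G A Bb C D E; A is degree 3, and the triad built there (A-C-E) is minor, so it is iii.

vi in C major; iii in F major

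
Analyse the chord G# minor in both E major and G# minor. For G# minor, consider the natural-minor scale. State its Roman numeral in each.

iii in E major; i in G# minor

The scale of E major is E F# G# A B C# D#; G# is degree 3, and the triad built there (G#-B-D#) is minor, so it is iii.
The scale of G# minor (natural minor) is G# A# B C# D# E F#; G# is degree 1, and the triad built there (G#-B-D#) is minor, so it is i.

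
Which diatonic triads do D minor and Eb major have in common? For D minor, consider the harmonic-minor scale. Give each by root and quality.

Gm, Bb

Triads in D minor (harmonic minor): Dm (i), Edim (ii°), Faug (III+), Gm (iv), A (V), Bb (VI), C#dim (vii°).
Triads in Eb major: Eb (I), Fm (ii), Gm (iii), Ab (IV), Bb (V), Cm (vi), Ddim (vii°).
Shared triads with their functions: Gm (iv in D minor, iii in Eb major); Bb (VI in D minor, V in Eb major).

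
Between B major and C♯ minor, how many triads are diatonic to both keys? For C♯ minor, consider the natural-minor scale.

4

Diatonic triads of B major: B (I), C♯m (ii), D♯m (iii), E (IV), F♯ (V), G♯m (vi), A♯dim (vii°).
Diatonic triads of C♯ minor (natural minor): C♯m (i), D♯dim (ii°), E (III), F♯m (iv), G♯m (v), A (VI), B (VII).
Matching root and quality in both lists: B, C♯m, E, G♯m.
That gives 4 common triads.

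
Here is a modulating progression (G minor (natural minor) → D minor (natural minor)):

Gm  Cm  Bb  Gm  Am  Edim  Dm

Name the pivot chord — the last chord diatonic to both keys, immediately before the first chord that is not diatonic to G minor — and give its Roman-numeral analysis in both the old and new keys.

Gm — i in G minor, iv in D minor

Chords diatonic to G minor: Gm, Adim, Bb, Cm, Dm, Eb, F.
Reading the progression, the first chord not in that set is Am, so the modulation leaves G minor there.
The chord immediately before Am is Gm, which is diatonic to both keys: i in G minor and iv in D minor.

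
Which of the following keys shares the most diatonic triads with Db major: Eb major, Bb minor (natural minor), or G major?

Triads of Db major: Db (I), Ebm (ii), Fm (iii), Gb (IV), Ab (V), Bbm (vi), Cdim (vii°).
Eb major shares 2: Fm, Ab.
Bb minor (natural minor) shares 7: Db, Ebm, Fm, Gb, Ab, Bbm, Cdim.
G major shares 0: none.
The most common triads (7) are shared with Bb minor.

Bb minor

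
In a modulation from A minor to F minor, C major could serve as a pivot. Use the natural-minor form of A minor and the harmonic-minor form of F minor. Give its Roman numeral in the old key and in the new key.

The scale of A minor (natural minor) is A B C D E F G; C is degree 3, and the triad built there (C-E-G) is major, so it is III.
The scale of F minor (harmonic minor) is F G Ab Bb C Db E; C is degree 5, and the triad built there (C-E-G) is major, so it is V.

III in A minor; V in F minor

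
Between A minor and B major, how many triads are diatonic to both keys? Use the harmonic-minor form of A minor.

Diatonic triads of A minor (harmonic minor): Am (i), Bdim (ii°), Caug (III+), Dm (iv), E (V), F (VI), G#dim (vii°).
Diatonic triads of B major: B (I), C#m (ii), D#m (iii), E (IV), F# (V), G#m (vi), A#dim (vii°).
Matching root and quality in both lists: E.
That gives 1 common triad.

1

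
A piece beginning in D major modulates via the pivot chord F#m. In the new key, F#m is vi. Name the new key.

A major

The numeral vi denotes a minor triad on scale degree 6. With F# on degree 6, the tonic of the new key is A.
Degree 6 carries a minor triad in major keys, so the destination is A major.
Check: the diatonic triads of A major are A (I), Bm (ii), C#m (iii), D (IV), E (V), F#m (vi), G#dim (vii°) — F#m is indeed vi.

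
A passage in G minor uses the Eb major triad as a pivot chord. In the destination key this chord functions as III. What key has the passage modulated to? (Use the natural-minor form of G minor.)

The numeral III denotes a major triad on scale degree 3. With Eb on degree 3, the tonic of the new key is C.
Degree 3 carries a major triad in natural-minor keys, so the destination is C minor.
Check: the diatonic triads of C minor (natural minor) are Cm (i), Ddim (ii°), Eb (III), Fm (iv), Gm (v), Ab (VI), Bb (VII) — Eb major is indeed III.

C minor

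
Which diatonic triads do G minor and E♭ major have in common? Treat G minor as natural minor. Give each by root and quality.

Gm, B♭, Cm, E♭

Triads in G minor (natural minor): Gm (i), Adim (ii°), B♭ (III), Cm (iv), Dm (v), E♭ (VI), F (VII).
Triads in E♭ major: E♭ (I), Fm (ii), Gm (iii), A♭ (IV), B♭ (V), Cm (vi), Ddim (vii°).
Shared triads with their functions: Gm (i in G minor, iii in E♭ major); B♭ (III in G minor, V in E♭ major); Cm (iv in G minor, vi in E♭ major); E♭ (VI in G minor, I in E♭ major).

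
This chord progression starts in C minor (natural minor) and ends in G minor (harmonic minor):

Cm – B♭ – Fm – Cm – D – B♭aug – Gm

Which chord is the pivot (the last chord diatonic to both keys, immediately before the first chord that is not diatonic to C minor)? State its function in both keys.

Cm — i in C minor, iv in G minor

Chords diatonic to C minor: Cm, Ddim, E♭, Fm, Gm, A♭, B♭.
Reading the progression, the first chord not in that set is D, so the modulation leaves C minor there.
The chord immediately before D is Cm, which is diatonic to both keys: i in C minor and iv in G minor.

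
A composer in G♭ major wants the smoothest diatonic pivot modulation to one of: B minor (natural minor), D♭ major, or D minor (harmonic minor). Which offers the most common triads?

Triads of G♭ major: G♭ (I), A♭m (ii), B♭m (iii), C♭ (IV), D♭ (V), E♭m (vi), Fdim (vii°).
B minor (natural minor) shares 0: none.
D♭ major shares 4: G♭, B♭m, D♭, E♭m.
D minor (harmonic minor) shares 0: none.
The most common triads (4) are shared with D♭ major.

D♭ major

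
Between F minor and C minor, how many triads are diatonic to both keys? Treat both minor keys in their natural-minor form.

4

Diatonic triads of F minor (natural minor): Fm (i), Gdim (ii°), Ab (III), Bbm (iv), Cm (v), Db (VI), Eb (VII).
Diatonic triads of C minor (natural minor): Cm (i), Ddim (ii°), Eb (III), Fm (iv), Gm (v), Ab (VI), Bb (VII).
Matching root and quality in both lists: Fm, Ab, Cm, Eb.
That gives 4 common triads.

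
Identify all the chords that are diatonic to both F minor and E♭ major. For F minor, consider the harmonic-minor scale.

Fm

Triads in F minor (harmonic minor): Fm (i), Gdim (ii°), A♭aug (III+), B♭m (iv), C (V), D♭ (VI), Edim (vii°).
Triads in E♭ major: E♭ (I), Fm (ii), Gm (iii), A♭ (IV), B♭ (V), Cm (vi), Ddim (vii°).
Shared triads with their functions: Fm (i in F minor, ii in E♭ major).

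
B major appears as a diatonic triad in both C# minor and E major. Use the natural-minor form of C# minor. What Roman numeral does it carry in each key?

VII in C# minor; V in E major

The scale of C# minor (natural minor) is C# D# E F# G# A B; B is degree 7, and the triad built there (B-D#-F#) is major, so it is VII.
The scale of E major is E F# G# A B C# D#; B is degree 5, and the triad built there (B-D#-F#) is major, so it is V.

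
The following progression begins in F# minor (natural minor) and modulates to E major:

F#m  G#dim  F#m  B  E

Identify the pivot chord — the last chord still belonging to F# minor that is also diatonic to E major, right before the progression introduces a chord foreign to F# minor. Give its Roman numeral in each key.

F#m — i in F# minor, ii in E major

Chords diatonic to F# minor: F#m, G#dim, A, Bm, C#m, D, E.
Reading the progression, the first chord not in that set is B, so the modulation leaves F# minor there.
The chord immediately before B is F#m, which is diatonic to both keys: i in F# minor and ii in E major.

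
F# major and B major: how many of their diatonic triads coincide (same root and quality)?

4

Diatonic triads of F# major: F# (I), G#m (ii), A#m (iii), B (IV), C# (V), D#m (vi), E#dim (vii°).
Diatonic triads of B major: B (I), C#m (ii), D#m (iii), E (IV), F# (V), G#m (vi), A#dim (vii°).
Matching root and quality in both lists: F#, G#m, B, D#m.
That gives 4 common triads.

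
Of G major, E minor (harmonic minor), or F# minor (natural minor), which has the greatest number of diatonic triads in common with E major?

Triads of E major: E major (I), F# minor (ii), G# minor (iii), A major (IV), B major (V), C# minor (vi), D# diminished (vii°).
G major shares 0: none.
E minor (harmonic minor) shares 2: B, D#dim.
F# minor (natural minor) shares 4: E, F#m, A, C#m.
The most common triads (4) are shared with F# minor.

F# minor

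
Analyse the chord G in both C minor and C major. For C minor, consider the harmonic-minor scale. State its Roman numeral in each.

V in C minor; V in C major

The scale of C minor (harmonic minor) is C D Eb F G Ab B; G is degree 5, and the triad built there (G-B-D) is major, so it is V.
The scale of C major is C D E F G A B; G is degree 5, and the triad built there (G-B-D) is major, so it is V.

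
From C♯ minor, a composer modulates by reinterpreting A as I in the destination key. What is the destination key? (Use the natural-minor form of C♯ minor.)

A major

The numeral I denotes a major triad on scale degree 1. With A on degree 1, the tonic of the new key is A.
Degree 1 carries a major triad in major keys, so the destination is A major.
Check: the diatonic triads of A major are A (I), Bm (ii), C♯m (iii), D (IV), E (V), F♯m (vi), G♯dim (vii°) — A is indeed I.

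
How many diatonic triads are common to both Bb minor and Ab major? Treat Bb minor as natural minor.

4

Diatonic triads of Bb minor (natural minor): Bbm (i), Cdim (ii°), Db (III), Ebm (iv), Fm (v), Gb (VI), Ab (VII).
Diatonic triads of Ab major: Ab (I), Bbm (ii), Cm (iii), Db (IV), Eb (V), Fm (vi), Gdim (vii°).
Matching root and quality in both lists: Bbm, Db, Fm, Ab.
That gives 4 common triads.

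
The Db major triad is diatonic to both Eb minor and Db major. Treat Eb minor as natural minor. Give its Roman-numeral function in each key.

The scale of Eb minor (natural minor) is Eb F Gb Ab Bb Cb Db; Db is degree 7, and the triad built there (Db-F-Ab) is major, so it is VII.
The scale of Db major is Db Eb F Gb Ab Bb C; Db is degree 1, and the triad built there (Db-F-Ab) is major, so it is I.

VII in Eb minor; I in Db major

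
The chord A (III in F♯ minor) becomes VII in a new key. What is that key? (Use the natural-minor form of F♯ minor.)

B minor

The numeral VII denotes a major triad on scale degree 7. With A on degree 7, the tonic of the new key is B.
Degree 7 carries a major triad in natural-minor keys, so the destination is B minor.
Check: the diatonic triads of B minor (natural minor) are Bm (i), C♯dim (ii°), D (III), Em (iv), F♯m (v), G (VI), A (VII) — A is indeed VII.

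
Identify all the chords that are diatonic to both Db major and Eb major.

Triads in Db major: Db major (I), Eb minor (ii), F minor (iii), Gb major (IV), Ab major (V), Bb minor (vi), C diminished (vii°).
Triads in Eb major: Eb major (I), F minor (ii), G minor (iii), Ab major (IV), Bb major (V), C minor (vi), D diminished (vii°).
Shared triads with their functions: F minor (iii in Db major, ii in Eb major); Ab major (V in Db major, IV in Eb major).

Fm, Ab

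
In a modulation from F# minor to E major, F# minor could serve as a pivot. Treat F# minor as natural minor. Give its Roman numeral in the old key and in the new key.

i in F# minor; ii in E major

The scale of F# minor (natural minor) is F# G# A B C# D E; F# is degree 1, and the triad built there (F#-A-C#) is minor, so it is i.
The scale of E major is E F# G# A B C# D#; F# is degree 2, and the triad built there (F#-A-C#) is minor, so it is ii.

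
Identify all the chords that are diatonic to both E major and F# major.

G#m, B

Triads in E major: E (I), F#m (ii), G#m (iii), A (IV), B (V), C#m (vi), D#dim (vii°).
Triads in F# major: F# (I), G#m (ii), A#m (iii), B (IV), C# (V), D#m (vi), E#dim (vii°).
Shared triads with their functions: G#m (iii in E major, ii in F# major); B (V in E major, IV in F# major).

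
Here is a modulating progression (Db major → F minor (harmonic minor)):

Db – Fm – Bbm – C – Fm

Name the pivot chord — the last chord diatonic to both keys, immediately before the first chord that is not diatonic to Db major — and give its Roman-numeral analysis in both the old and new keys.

Bbm — vi in Db major, iv in F minor

Chords diatonic to Db major: Db, Ebm, Fm, Gb, Ab, Bbm, Cdim.
Reading the progression, the first chord not in that set is C, so the modulation leaves Db major there.
The chord immediately before C is Bbm, which is diatonic to both keys: vi in Db major and iv in F minor.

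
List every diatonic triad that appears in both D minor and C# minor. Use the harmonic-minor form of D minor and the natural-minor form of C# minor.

A

Triads in D minor (harmonic minor): Dm (i), Edim (ii°), Faug (III+), Gm (iv), A (V), Bb (VI), C#dim (vii°).
Triads in C# minor (natural minor): C#m (i), D#dim (ii°), E (III), F#m (iv), G#m (v), A (VI), B (VII).
Shared triads with their functions: A (V in D minor, VI in C# minor).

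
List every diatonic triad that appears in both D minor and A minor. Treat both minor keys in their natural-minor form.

Triads in D minor (natural minor): D minor (i), E diminished (ii°), F major (III), G minor (iv), A minor (v), B♭ major (VI), C major (VII).
Triads in A minor (natural minor): A minor (i), B diminished (ii°), C major (III), D minor (iv), E minor (v), F major (VI), G major (VII).
Shared triads with their functions: D minor (i in D minor, iv in A minor); F major (III in D minor, VI in A minor); A minor (v in D minor, i in A minor); C major (VII in D minor, III in A minor).

Dm, F, Am, C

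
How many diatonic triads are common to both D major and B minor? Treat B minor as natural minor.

7

Diatonic triads of D major: D (I), Em (ii), F#m (iii), G (IV), A (V), Bm (vi), C#dim (vii°).
Diatonic triads of B minor (natural minor): Bm (i), C#dim (ii°), D (III), Em (iv), F#m (v), G (VI), A (VII).
Matching root and quality in both lists: D, Em, F#m, G, A, Bm, C#dim.
That gives 7 common triads.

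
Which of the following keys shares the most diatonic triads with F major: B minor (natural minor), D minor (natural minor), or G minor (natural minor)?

D minor

Triads of F major: F major (I), G minor (ii), A minor (iii), Bb major (IV), C major (V), D minor (vi), E diminished (vii°).
B minor (natural minor) shares 0: none.
D minor (natural minor) shares 7: F, Gm, Am, Bb, C, Dm, Edim.
G minor (natural minor) shares 4: F, Gm, Bb, Dm.
The most common triads (7) are shared with D minor.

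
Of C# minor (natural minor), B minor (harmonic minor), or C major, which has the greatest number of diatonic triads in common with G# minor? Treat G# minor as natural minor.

C# minor

Triads of G# minor (natural minor): G#m (i), A#dim (ii°), B (III), C#m (iv), D#m (v), E (VI), F# (VII).
C# minor (natural minor) shares 4: G#m, B, C#m, E.
B minor (harmonic minor) shares 2: A#dim, F#.
C major shares 0: none.
The most common triads (4) are shared with C# minor.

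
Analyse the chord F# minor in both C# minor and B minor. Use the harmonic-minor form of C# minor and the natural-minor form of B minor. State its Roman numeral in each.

iv in C# minor; v in B minor

The scale of C# minor (harmonic minor) is C# D# E F# G# A B#; F# is degree 4, and the triad built there (F#-A-C#) is minor, so it is iv.
The scale of B minor (natural minor) is B C# D E F# G A; F# is degree 5, and the triad built there (F#-A-C#) is minor, so it is v.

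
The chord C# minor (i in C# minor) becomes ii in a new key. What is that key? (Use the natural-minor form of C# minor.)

The numeral ii denotes a minor triad on scale degree 2. With C# on degree 2, the tonic of the new key is B.
Degree 2 carries a minor triad in major keys, so the destination is B major.
Check: the diatonic triads of B major are B (I), C#m (ii), D#m (iii), E (IV), F# (V), G#m (vi), A#dim (vii°) — C# minor is indeed ii.

B major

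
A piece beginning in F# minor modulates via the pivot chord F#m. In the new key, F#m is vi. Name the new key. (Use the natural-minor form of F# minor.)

The numeral vi denotes a minor triad on scale degree 6. With F# on degree 6, the tonic of the new key is A.
Degree 6 carries a minor triad in major keys, so the destination is A major.
Check: the diatonic triads of A major are A (I), Bm (ii), C#m (iii), D (IV), E (V), F#m (vi), G#dim (vii°) — F#m is indeed vi.

A major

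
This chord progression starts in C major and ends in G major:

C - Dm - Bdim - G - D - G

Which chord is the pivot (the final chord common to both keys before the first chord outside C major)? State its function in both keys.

G — V in C major, I in G major

Chords diatonic to C major: C, Dm, Em, F, G, Am, Bdim.
Reading the progression, the first chord not in that set is D, so the modulation leaves C major there.
The chord immediately before D is G, which is diatonic to both keys: V in C major and I in G major.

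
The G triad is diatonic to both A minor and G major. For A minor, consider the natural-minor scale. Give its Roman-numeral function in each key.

VII in A minor; I in G major

The scale of A minor (natural minor) is A B C D E F G; G is degree 7, and the triad built there (G-B-D) is major, so it is VII.
The scale of G major is G A B C D E F♯; G is degree 1, and the triad built there (G-B-D) is major, so it is I.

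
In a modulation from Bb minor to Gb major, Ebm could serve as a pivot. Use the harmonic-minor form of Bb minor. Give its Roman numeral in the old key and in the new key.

iv in Bb minor; vi in Gb major

The scale of Bb minor (harmonic minor) is Bb C Db Eb F Gb A; Eb is degree 4, and the triad built there (Eb-Gb-Bb) is minor, so it is iv.
The scale of Gb major is Gb Ab Bb Cb Db Eb F; Eb is degree 6, and the triad built there (Eb-Gb-Bb) is minor, so it is vi.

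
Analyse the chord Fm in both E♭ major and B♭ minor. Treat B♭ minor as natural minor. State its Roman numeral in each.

ii in E♭ major; v in B♭ minor

The scale of E♭ major is E♭ F G A♭ B♭ C D; F is degree 2, and the triad built there (F-A♭-C) is minor, so it is ii.
The scale of B♭ minor (natural minor) is B♭ C D♭ E♭ F G♭ A♭; F is degree 5, and the triad built there (F-A♭-C) is minor, so it is v.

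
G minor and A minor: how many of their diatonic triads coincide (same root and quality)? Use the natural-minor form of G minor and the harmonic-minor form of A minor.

2

Diatonic triads of G minor (natural minor): Gm (i), Adim (ii°), B♭ (III), Cm (iv), Dm (v), E♭ (VI), F (VII).
Diatonic triads of A minor (harmonic minor): Am (i), Bdim (ii°), Caug (III+), Dm (iv), E (V), F (VI), G♯dim (vii°).
Matching root and quality in both lists: Dm, F.
That gives 2 common triads.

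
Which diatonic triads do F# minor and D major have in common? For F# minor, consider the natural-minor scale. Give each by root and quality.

F#m, A, Bm, D

Triads in F# minor (natural minor): F# minor (i), G# diminished (ii°), A major (III), B minor (iv), C# minor (v), D major (VI), E major (VII).
Triads in D major: D major (I), E minor (ii), F# minor (iii), G major (IV), A major (V), B minor (vi), C# diminished (vii°).
Shared triads with their functions: F# minor (i in F# minor, iii in D major); A major (III in F# minor, V in D major); B minor (iv in F# minor, vi in D major); D major (VI in F# minor, I in D major).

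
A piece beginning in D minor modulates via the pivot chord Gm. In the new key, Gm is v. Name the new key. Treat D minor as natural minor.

C minor

The numeral v denotes a minor triad on scale degree 5. With G on degree 5, the tonic of the new key is C.
Degree 5 carries a minor triad in natural-minor keys, so the destination is C minor.
Check: the diatonic triads of C minor (natural minor) are Cm (i), Ddim (ii°), Eb (III), Fm (iv), Gm (v), Ab (VI), Bb (VII) — Gm is indeed v.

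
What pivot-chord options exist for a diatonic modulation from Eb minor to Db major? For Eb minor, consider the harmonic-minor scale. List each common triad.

Ebm

Triads in Eb minor (harmonic minor): Eb minor (i), F diminished (ii°), Gb augmented (III+), Ab minor (iv), Bb major (V), Cb major (VI), D diminished (vii°).
Triads in Db major: Db major (I), Eb minor (ii), F minor (iii), Gb major (IV), Ab major (V), Bb minor (vi), C diminished (vii°).
Shared triads with their functions: Eb minor (i in Eb minor, ii in Db major).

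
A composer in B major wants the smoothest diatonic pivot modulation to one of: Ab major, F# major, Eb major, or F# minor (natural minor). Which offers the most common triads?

F# major

Triads of B major: B (I), C#m (ii), D#m (iii), E (IV), F# (V), G#m (vi), A#dim (vii°).
Ab major shares 0: none.
F# major shares 4: B, D#m, F#, G#m.
Eb major shares 0: none.
F# minor (natural minor) shares 2: C#m, E.
The most common triads (4) are shared with F# major.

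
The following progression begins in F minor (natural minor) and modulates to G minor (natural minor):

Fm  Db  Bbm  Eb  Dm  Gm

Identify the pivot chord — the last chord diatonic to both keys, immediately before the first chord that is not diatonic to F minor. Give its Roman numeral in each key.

Chords diatonic to F minor: Fm, Gdim, Ab, Bbm, Cm, Db, Eb.
Reading the progression, the first chord not in that set is Dm, so the modulation leaves F minor there.
The chord immediately before Dm is Eb, which is diatonic to both keys: VII in F minor and VI in G minor.

Eb — VII in F minor, VI in G minor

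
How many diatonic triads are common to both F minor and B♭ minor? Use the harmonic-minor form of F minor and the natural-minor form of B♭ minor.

Diatonic triads of F minor (harmonic minor): Fm (i), Gdim (ii°), A♭aug (III+), B♭m (iv), C (V), D♭ (VI), Edim (vii°).
Diatonic triads of B♭ minor (natural minor): B♭m (i), Cdim (ii°), D♭ (III), E♭m (iv), Fm (v), G♭ (VI), A♭ (VII).
Matching root and quality in both lists: Fm, B♭m, D♭.
That gives 3 common triads.

3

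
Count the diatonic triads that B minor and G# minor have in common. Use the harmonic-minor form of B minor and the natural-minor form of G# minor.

2

Diatonic triads of B minor (harmonic minor): Bm (i), C#dim (ii°), Daug (III+), Em (iv), F# (V), G (VI), A#dim (vii°).
Diatonic triads of G# minor (natural minor): G#m (i), A#dim (ii°), B (III), C#m (iv), D#m (v), E (VI), F# (VII).
Matching root and quality in both lists: F#, A#dim.
That gives 2 common triads.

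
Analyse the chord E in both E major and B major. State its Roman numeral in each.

I in E major; IV in B major

The scale of E major is E F# G# A B C# D#; E is degree 1, and the triad built there (E-G#-B) is major, so it is I.
The scale of B major is B C# D# E F# G# A#; E is degree 4, and the triad built there (E-G#-B) is major, so it is IV.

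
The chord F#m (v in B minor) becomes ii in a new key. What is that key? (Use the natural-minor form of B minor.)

The numeral ii denotes a minor triad on scale degree 2. With F# on degree 2, the tonic of the new key is E.
Degree 2 carries a minor triad in major keys, so the destination is E major.
Check: the diatonic triads of E major are E (I), F#m (ii), G#m (iii), A (IV), B (V), C#m (vi), D#dim (vii°) — F#m is indeed ii.

E major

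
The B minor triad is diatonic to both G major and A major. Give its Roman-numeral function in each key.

iii in G major; ii in A major

The scale of G major is G A B C D E F♯; B is degree 3, and the triad built there (B-D-F♯) is minor, so it is iii.
The scale of A major is A B C♯ D E F♯ G♯; B is degree 2, and the triad built there (B-D-F♯) is minor, so it is ii.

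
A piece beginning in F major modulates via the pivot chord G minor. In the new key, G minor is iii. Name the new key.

Eb major

The numeral iii denotes a minor triad on scale degree 3. With G on degree 3, the tonic of the new key is Eb.
Degree 3 carries a minor triad in major keys, so the destination is Eb major.
Check: the diatonic triads of Eb major are Eb (I), Fm (ii), Gm (iii), Ab (IV), Bb (V), Cm (vi), Ddim (vii°) — G minor is indeed iii.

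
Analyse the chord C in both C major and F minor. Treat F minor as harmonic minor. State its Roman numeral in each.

The scale of C major is C D E F G A B; C is degree 1, and the triad built there (C-E-G) is major, so it is I.
The scale of F minor (harmonic minor) is F G A♭ B♭ C D♭ E; C is degree 5, and the triad built there (C-E-G) is major, so it is V.

I in C major; V in F minor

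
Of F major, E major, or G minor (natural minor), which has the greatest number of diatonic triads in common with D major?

E major

Triads of D major: D major (I), E minor (ii), F# minor (iii), G major (IV), A major (V), B minor (vi), C# diminished (vii°).
F major shares 0: none.
E major shares 2: F#m, A.
G minor (natural minor) shares 0: none.
The most common triads (2) are shared with E major.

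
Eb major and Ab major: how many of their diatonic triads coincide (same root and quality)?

4

Diatonic triads of Eb major: Eb (I), Fm (ii), Gm (iii), Ab (IV), Bb (V), Cm (vi), Ddim (vii°).
Diatonic triads of Ab major: Ab (I), Bbm (ii), Cm (iii), Db (IV), Eb (V), Fm (vi), Gdim (vii°).
Matching root and quality in both lists: Eb, Fm, Ab, Cm.
That gives 4 common triads.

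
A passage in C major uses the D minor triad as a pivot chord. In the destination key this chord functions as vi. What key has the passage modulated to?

The numeral vi denotes a minor triad on scale degree 6. With D on degree 6, the tonic of the new key is F.
Degree 6 carries a minor triad in major keys, so the destination is F major.
Check: the diatonic triads of F major are F (I), Gm (ii), Am (iii), Bb (IV), C (V), Dm (vi), Edim (vii°) — D minor is indeed vi.

F major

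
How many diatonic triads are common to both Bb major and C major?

2

Diatonic triads of Bb major: Bb major (I), C minor (ii), D minor (iii), Eb major (IV), F major (V), G minor (vi), A diminished (vii°).
Diatonic triads of C major: C major (I), D minor (ii), E minor (iii), F major (IV), G major (V), A minor (vi), B diminished (vii°).
Matching root and quality in both lists: D minor, F major.
That gives 2 common triads.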